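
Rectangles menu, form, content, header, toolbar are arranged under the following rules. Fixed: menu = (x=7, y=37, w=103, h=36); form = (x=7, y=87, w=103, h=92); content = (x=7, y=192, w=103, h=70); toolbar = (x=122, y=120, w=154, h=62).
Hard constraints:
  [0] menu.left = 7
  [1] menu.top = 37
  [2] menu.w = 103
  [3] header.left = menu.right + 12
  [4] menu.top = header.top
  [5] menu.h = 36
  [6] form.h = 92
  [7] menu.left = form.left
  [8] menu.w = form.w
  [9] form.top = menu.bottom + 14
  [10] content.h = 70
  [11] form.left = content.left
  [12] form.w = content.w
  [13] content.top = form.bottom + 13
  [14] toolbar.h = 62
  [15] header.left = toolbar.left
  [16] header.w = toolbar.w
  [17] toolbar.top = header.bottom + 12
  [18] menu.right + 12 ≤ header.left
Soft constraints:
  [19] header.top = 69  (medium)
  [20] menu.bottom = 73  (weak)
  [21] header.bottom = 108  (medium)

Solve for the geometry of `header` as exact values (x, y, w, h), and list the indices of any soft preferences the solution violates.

header = (x=122, y=37, w=154, h=71)
violated soft preferences: 19

1. header.x = 122  [header.left = menu.right + 12]
2. header.y = 37  [menu.top = header.top]
3. header.w = 154  [header.w = toolbar.w]
4. header.h = 71  [toolbar.top = header.bottom + 12]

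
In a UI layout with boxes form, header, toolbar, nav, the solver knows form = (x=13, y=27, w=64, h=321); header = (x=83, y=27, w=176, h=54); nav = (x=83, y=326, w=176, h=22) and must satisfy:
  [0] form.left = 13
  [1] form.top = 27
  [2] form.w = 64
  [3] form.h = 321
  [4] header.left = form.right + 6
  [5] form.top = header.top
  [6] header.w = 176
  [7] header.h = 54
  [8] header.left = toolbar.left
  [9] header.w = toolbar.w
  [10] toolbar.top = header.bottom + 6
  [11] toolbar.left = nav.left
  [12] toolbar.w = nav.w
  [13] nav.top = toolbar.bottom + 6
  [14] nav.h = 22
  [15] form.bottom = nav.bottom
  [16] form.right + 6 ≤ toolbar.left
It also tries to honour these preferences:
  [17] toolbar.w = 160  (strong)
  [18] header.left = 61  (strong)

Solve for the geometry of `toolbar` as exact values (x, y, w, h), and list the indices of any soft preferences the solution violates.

toolbar = (x=83, y=87, w=176, h=233)
violated soft preferences: 17, 18

1. toolbar.x = 83  [header.left = toolbar.left]
2. toolbar.w = 176  [header.w = toolbar.w]
3. toolbar.y = 87  [toolbar.top = header.bottom + 6]
4. toolbar.h = 233  [nav.top = toolbar.bottom + 6]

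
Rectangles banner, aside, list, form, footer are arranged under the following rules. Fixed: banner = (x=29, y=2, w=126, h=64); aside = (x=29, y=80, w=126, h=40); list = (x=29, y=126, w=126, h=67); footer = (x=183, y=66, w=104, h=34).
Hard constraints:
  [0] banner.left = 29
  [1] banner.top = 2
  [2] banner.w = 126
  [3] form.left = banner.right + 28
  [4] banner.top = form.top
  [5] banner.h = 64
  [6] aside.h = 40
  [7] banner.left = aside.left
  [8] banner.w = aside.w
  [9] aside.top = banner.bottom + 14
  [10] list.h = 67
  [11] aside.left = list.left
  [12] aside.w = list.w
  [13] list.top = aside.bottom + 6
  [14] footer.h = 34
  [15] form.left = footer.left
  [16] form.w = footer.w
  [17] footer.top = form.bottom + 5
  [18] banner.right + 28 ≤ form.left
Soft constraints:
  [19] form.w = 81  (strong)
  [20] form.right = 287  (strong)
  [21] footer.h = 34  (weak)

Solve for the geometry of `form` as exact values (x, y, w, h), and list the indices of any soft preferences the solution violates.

1. form.x = 183  [form.left = banner.right + 28]
2. form.y = 2  [banner.top = form.top]
3. form.w = 104  [form.w = footer.w]
4. form.h = 59  [footer.top = form.bottom + 5]

form = (x=183, y=2, w=104, h=59)
violated soft preferences: 19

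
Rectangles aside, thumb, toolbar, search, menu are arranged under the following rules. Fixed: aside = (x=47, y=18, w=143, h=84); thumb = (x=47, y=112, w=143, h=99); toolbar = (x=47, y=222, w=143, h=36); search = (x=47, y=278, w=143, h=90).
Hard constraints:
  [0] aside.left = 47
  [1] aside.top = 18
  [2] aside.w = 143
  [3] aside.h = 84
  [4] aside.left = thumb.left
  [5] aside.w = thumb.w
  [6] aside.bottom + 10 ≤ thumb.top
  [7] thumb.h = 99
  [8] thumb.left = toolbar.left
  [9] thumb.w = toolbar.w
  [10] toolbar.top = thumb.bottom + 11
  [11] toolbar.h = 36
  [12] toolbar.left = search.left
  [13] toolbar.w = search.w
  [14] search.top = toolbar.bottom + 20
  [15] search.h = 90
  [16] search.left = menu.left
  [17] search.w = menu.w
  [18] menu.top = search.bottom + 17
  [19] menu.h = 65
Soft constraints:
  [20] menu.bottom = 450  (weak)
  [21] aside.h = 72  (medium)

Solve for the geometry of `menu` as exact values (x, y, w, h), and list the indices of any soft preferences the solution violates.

menu = (x=47, y=385, w=143, h=65)
violated soft preferences: 21

1. menu.x = 47  [search.left = menu.left]
2. menu.w = 143  [search.w = menu.w]
3. menu.y = 385  [menu.top = search.bottom + 17]
4. menu.h = 65  [menu.h = 65]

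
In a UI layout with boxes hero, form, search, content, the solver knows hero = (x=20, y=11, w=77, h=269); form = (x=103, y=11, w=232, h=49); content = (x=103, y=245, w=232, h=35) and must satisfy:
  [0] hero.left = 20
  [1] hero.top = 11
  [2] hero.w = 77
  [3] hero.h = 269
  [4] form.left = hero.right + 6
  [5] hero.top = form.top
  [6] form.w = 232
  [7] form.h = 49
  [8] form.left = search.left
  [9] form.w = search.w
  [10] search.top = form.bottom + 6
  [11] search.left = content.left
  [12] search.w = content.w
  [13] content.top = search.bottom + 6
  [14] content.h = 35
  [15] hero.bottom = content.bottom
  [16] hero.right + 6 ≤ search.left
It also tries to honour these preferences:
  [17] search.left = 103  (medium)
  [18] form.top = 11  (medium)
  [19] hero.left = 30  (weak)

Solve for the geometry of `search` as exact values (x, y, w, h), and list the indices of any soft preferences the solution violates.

search = (x=103, y=66, w=232, h=173)
violated soft preferences: 19

1. search.x = 103  [form.left = search.left]
2. search.w = 232  [form.w = search.w]
3. search.y = 66  [search.top = form.bottom + 6]
4. search.h = 173  [content.top = search.bottom + 6]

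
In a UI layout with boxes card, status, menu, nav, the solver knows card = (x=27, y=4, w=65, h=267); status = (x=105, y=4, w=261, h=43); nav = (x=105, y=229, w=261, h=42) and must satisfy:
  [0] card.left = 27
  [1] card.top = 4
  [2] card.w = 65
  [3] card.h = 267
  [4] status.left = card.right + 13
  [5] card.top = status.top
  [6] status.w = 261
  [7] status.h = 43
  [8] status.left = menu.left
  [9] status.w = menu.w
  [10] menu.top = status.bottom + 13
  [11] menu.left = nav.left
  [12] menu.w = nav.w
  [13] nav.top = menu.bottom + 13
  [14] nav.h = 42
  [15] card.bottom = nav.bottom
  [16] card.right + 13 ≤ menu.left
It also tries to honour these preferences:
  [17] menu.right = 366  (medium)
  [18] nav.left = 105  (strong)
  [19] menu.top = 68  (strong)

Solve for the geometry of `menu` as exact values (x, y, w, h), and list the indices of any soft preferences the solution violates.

menu = (x=105, y=60, w=261, h=156)
violated soft preferences: 19

1. menu.x = 105  [status.left = menu.left]
2. menu.w = 261  [status.w = menu.w]
3. menu.y = 60  [menu.top = status.bottom + 13]
4. menu.h = 156  [nav.top = menu.bottom + 13]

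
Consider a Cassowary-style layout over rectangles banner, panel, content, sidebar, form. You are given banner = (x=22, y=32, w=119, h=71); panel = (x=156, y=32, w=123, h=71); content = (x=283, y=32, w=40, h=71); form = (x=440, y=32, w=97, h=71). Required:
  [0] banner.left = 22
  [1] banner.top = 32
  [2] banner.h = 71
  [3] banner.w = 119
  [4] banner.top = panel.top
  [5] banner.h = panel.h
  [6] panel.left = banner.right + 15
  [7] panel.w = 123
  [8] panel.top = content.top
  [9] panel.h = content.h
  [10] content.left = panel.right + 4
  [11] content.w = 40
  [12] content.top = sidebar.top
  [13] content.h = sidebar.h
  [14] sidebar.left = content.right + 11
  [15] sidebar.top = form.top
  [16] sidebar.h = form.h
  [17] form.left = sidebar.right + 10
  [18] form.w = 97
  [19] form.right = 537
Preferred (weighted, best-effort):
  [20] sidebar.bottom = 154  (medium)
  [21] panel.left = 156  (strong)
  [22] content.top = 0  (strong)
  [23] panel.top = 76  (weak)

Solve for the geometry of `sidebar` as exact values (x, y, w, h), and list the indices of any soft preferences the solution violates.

sidebar = (x=334, y=32, w=96, h=71)
violated soft preferences: 20, 22, 23

1. sidebar.y = 32  [content.top = sidebar.top]
2. sidebar.h = 71  [content.h = sidebar.h]
3. sidebar.x = 334  [sidebar.left = content.right + 11]
4. sidebar.w = 96  [form.left = sidebar.right + 10]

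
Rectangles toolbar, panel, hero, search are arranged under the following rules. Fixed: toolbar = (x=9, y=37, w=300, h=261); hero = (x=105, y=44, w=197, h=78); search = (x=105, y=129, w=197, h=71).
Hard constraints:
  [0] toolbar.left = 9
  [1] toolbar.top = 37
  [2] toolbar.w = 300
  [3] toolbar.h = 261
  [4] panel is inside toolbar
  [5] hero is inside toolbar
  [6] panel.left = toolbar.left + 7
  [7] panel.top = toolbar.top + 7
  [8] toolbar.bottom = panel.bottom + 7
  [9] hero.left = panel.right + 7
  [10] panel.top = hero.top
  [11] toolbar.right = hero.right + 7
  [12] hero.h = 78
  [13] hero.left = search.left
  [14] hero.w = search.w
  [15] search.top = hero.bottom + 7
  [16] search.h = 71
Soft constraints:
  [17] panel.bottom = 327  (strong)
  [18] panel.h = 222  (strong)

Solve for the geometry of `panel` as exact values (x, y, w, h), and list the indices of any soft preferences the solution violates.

panel = (x=16, y=44, w=82, h=247)
violated soft preferences: 17, 18

1. panel.x = 16  [panel.left = toolbar.left + 7]
2. panel.y = 44  [panel.top = toolbar.top + 7]
3. panel.h = 247  [toolbar.bottom = panel.bottom + 7]
4. panel.w = 82  [hero.left = panel.right + 7]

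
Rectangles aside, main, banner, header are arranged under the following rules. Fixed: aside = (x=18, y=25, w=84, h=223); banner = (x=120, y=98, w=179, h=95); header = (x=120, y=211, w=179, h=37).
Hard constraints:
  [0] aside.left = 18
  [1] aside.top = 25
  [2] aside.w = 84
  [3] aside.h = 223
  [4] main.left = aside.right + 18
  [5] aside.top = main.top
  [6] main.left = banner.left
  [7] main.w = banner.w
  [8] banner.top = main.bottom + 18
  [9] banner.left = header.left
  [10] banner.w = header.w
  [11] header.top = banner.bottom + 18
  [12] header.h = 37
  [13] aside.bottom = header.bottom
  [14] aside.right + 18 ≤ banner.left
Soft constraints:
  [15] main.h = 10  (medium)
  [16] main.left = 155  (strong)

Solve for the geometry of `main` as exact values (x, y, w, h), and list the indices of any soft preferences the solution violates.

main = (x=120, y=25, w=179, h=55)
violated soft preferences: 15, 16

1. main.x = 120  [main.left = aside.right + 18]
2. main.y = 25  [aside.top = main.top]
3. main.w = 179  [main.w = banner.w]
4. main.h = 55  [banner.top = main.bottom + 18]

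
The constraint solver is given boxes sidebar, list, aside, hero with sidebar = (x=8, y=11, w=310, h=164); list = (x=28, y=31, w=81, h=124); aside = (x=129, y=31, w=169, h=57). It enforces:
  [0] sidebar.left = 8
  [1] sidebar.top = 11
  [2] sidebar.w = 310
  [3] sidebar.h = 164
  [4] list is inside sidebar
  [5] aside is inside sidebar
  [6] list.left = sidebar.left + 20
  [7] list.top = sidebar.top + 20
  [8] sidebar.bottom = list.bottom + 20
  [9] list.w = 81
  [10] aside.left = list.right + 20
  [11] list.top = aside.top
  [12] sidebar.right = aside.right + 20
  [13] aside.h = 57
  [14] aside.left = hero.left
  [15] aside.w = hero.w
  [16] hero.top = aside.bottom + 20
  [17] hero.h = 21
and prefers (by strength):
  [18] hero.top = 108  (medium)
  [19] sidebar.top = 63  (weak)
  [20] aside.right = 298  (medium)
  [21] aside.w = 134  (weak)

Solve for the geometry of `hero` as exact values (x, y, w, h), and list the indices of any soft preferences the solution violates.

1. hero.x = 129  [aside.left = hero.left]
2. hero.w = 169  [aside.w = hero.w]
3. hero.y = 108  [hero.top = aside.bottom + 20]
4. hero.h = 21  [hero.h = 21]

hero = (x=129, y=108, w=169, h=21)
violated soft preferences: 19, 21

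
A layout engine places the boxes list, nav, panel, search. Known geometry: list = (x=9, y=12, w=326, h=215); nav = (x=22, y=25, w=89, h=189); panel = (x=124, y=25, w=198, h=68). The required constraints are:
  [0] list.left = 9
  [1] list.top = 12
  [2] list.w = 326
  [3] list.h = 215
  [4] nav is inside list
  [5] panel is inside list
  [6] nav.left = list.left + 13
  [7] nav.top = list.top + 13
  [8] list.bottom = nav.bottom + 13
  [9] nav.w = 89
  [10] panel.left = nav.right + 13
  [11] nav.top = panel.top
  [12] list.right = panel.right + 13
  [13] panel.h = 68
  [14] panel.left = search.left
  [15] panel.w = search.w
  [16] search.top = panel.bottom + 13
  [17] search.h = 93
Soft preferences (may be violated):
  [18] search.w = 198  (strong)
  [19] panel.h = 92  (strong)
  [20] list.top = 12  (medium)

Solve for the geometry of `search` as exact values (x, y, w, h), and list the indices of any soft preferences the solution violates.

search = (x=124, y=106, w=198, h=93)
violated soft preferences: 19

1. search.x = 124  [panel.left = search.left]
2. search.w = 198  [panel.w = search.w]
3. search.y = 106  [search.top = panel.bottom + 13]
4. search.h = 93  [search.h = 93]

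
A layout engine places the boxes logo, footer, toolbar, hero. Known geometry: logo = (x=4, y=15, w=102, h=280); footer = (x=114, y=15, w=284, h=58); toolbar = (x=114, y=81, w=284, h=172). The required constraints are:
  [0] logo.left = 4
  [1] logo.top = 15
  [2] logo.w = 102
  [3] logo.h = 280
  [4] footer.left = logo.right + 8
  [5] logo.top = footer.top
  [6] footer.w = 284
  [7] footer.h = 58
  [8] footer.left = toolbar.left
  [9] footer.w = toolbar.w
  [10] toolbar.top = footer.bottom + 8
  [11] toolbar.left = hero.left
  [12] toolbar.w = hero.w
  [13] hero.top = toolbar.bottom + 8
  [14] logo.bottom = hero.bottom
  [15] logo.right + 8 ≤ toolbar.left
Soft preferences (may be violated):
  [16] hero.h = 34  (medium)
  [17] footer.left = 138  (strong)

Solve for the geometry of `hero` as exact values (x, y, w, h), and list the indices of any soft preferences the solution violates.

hero = (x=114, y=261, w=284, h=34)
violated soft preferences: 17

1. hero.x = 114  [toolbar.left = hero.left]
2. hero.w = 284  [toolbar.w = hero.w]
3. hero.y = 261  [hero.top = toolbar.bottom + 8]
4. hero.h = 34  [logo.bottom = hero.bottom]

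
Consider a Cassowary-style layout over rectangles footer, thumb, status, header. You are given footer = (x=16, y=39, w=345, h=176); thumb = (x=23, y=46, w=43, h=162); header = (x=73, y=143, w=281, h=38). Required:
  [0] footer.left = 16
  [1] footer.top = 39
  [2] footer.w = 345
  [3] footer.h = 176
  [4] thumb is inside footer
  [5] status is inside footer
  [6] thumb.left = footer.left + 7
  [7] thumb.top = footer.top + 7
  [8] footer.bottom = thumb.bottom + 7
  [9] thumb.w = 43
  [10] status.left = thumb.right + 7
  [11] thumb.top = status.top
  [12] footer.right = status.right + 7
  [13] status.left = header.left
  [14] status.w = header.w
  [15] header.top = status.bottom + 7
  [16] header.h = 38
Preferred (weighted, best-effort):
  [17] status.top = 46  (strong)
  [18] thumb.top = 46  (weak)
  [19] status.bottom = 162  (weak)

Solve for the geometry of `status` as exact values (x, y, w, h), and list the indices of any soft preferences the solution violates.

status = (x=73, y=46, w=281, h=90)
violated soft preferences: 19

1. status.x = 73  [status.left = thumb.right + 7]
2. status.y = 46  [thumb.top = status.top]
3. status.w = 281  [footer.right = status.right + 7]
4. status.h = 90  [header.top = status.bottom + 7]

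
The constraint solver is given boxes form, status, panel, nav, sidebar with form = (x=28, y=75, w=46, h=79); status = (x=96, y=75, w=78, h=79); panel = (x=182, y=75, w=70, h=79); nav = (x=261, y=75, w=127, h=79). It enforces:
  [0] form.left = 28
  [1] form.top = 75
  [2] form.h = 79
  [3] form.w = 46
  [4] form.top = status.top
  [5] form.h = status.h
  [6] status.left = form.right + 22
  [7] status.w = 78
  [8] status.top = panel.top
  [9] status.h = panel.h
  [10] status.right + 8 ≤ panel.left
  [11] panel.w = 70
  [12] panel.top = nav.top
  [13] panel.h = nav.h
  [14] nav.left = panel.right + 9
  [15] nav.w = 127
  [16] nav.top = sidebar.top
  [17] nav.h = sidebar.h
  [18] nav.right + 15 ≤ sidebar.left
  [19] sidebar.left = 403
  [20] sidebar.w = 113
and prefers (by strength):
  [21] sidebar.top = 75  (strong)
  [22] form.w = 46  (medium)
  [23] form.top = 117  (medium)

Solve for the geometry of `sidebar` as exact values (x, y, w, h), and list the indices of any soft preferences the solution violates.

sidebar = (x=403, y=75, w=113, h=79)
violated soft preferences: 23

1. sidebar.y = 75  [nav.top = sidebar.top]
2. sidebar.h = 79  [nav.h = sidebar.h]
3. sidebar.x = 403  [sidebar.left = 403]
4. sidebar.w = 113  [sidebar.w = 113]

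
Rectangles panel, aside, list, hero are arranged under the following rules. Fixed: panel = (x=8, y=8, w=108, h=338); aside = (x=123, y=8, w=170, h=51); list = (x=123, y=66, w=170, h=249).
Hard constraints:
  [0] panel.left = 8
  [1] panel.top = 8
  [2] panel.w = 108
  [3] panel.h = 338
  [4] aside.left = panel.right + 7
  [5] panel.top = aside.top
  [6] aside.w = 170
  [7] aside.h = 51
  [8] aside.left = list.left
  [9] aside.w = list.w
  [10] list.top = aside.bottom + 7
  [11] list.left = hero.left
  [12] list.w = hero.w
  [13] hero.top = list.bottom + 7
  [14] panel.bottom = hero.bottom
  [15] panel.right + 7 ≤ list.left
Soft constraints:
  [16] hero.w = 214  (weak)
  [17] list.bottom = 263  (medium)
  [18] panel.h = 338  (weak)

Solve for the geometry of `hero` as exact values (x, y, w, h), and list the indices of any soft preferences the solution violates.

hero = (x=123, y=322, w=170, h=24)
violated soft preferences: 16, 17

1. hero.x = 123  [list.left = hero.left]
2. hero.w = 170  [list.w = hero.w]
3. hero.y = 322  [hero.top = list.bottom + 7]
4. hero.h = 24  [panel.bottom = hero.bottom]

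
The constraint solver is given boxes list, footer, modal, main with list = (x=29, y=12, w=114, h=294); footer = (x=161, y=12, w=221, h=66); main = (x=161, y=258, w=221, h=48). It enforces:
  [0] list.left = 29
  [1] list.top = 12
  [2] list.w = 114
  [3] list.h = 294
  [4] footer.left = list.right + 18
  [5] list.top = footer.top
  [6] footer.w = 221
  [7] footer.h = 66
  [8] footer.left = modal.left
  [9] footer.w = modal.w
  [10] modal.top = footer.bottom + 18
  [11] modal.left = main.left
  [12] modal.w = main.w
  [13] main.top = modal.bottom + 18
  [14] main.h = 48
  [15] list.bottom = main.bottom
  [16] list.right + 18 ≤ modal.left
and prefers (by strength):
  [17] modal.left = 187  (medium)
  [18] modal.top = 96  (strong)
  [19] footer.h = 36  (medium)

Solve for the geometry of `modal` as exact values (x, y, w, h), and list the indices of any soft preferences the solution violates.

1. modal.x = 161  [footer.left = modal.left]
2. modal.w = 221  [footer.w = modal.w]
3. modal.y = 96  [modal.top = footer.bottom + 18]
4. modal.h = 144  [main.top = modal.bottom + 18]

modal = (x=161, y=96, w=221, h=144)
violated soft preferences: 17, 19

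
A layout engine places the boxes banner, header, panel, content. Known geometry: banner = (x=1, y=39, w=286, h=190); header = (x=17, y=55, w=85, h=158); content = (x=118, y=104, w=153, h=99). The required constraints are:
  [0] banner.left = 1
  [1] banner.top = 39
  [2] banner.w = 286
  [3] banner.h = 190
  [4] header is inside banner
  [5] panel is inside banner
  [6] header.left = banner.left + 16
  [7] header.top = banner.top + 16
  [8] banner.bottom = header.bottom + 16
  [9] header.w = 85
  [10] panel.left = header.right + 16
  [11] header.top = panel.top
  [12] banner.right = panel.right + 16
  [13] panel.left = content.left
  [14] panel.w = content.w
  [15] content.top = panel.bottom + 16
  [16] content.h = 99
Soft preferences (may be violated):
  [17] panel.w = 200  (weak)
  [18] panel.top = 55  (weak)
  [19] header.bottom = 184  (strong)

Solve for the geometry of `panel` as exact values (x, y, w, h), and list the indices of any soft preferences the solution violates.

panel = (x=118, y=55, w=153, h=33)
violated soft preferences: 17, 19

1. panel.x = 118  [panel.left = header.right + 16]
2. panel.y = 55  [header.top = panel.top]
3. panel.w = 153  [banner.right = panel.right + 16]
4. panel.h = 33  [content.top = panel.bottom + 16]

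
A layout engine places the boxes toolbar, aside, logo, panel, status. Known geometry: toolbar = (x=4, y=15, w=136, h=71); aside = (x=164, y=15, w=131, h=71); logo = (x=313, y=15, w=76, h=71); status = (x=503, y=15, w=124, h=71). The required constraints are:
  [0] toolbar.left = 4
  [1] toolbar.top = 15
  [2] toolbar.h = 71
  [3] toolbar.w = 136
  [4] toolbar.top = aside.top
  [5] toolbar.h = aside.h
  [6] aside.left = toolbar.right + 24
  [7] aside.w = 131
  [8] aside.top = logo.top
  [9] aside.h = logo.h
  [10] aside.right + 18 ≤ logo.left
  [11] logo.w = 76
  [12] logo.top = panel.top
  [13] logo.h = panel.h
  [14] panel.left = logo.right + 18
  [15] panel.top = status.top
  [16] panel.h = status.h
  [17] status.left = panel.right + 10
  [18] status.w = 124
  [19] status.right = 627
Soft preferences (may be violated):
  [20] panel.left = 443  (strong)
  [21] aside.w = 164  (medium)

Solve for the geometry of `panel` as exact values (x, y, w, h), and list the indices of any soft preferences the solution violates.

panel = (x=407, y=15, w=86, h=71)
violated soft preferences: 20, 21

1. panel.y = 15  [logo.top = panel.top]
2. panel.h = 71  [logo.h = panel.h]
3. panel.x = 407  [panel.left = logo.right + 18]
4. panel.w = 86  [status.left = panel.right + 10]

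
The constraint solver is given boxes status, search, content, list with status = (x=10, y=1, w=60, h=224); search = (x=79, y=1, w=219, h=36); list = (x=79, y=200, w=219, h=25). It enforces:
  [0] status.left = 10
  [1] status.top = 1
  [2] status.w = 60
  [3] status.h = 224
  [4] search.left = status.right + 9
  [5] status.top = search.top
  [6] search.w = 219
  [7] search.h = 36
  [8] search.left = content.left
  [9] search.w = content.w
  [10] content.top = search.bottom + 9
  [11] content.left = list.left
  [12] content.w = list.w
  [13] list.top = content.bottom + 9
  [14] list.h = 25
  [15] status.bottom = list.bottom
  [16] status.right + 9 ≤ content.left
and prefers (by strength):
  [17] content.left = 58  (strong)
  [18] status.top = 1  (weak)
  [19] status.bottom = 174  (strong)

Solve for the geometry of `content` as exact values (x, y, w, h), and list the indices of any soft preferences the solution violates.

1. content.x = 79  [search.left = content.left]
2. content.w = 219  [search.w = content.w]
3. content.y = 46  [content.top = search.bottom + 9]
4. content.h = 145  [list.top = content.bottom + 9]

content = (x=79, y=46, w=219, h=145)
violated soft preferences: 17, 19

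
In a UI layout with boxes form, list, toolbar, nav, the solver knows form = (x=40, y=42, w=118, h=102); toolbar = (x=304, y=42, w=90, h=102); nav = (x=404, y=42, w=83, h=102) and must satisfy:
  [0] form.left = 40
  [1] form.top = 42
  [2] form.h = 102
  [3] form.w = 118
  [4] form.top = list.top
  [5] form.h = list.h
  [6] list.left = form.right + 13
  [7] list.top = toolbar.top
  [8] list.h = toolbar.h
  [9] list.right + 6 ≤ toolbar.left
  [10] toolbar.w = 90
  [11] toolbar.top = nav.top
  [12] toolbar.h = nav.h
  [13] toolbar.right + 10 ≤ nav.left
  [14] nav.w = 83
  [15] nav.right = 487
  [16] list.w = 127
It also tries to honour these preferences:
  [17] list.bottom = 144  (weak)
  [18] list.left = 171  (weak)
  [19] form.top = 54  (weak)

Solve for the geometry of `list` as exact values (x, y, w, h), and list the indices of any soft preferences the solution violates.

1. list.y = 42  [form.top = list.top]
2. list.h = 102  [form.h = list.h]
3. list.x = 171  [list.left = form.right + 13]
4. list.w = 127  [list.w = 127]

list = (x=171, y=42, w=127, h=102)
violated soft preferences: 19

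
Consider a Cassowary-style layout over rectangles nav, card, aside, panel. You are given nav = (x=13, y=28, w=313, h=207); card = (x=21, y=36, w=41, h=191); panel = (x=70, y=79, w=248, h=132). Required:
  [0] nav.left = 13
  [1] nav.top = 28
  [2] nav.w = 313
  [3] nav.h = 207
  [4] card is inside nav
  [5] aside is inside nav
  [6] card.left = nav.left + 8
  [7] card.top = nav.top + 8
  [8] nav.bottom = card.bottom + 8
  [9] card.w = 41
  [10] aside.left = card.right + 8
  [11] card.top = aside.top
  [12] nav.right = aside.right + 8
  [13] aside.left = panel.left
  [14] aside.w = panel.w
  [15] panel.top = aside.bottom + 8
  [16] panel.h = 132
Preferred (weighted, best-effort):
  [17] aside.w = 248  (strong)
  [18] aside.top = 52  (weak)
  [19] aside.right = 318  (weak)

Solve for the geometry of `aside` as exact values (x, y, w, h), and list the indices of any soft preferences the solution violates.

1. aside.x = 70  [aside.left = card.right + 8]
2. aside.y = 36  [card.top = aside.top]
3. aside.w = 248  [nav.right = aside.right + 8]
4. aside.h = 35  [panel.top = aside.bottom + 8]

aside = (x=70, y=36, w=248, h=35)
violated soft preferences: 18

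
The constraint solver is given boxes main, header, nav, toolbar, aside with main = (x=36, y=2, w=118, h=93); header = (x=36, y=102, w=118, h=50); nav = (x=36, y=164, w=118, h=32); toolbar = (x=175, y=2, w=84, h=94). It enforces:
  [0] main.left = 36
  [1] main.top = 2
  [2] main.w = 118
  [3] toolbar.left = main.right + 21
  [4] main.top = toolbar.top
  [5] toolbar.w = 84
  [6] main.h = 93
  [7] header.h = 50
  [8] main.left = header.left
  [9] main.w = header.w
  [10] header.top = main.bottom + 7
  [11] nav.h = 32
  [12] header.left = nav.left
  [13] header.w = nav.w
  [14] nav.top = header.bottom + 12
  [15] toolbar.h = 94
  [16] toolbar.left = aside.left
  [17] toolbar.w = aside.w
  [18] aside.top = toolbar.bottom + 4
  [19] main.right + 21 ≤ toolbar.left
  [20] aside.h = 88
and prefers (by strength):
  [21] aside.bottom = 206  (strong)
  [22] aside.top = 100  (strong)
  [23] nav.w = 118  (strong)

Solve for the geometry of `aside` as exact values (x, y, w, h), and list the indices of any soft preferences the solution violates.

1. aside.x = 175  [toolbar.left = aside.left]
2. aside.w = 84  [toolbar.w = aside.w]
3. aside.y = 100  [aside.top = toolbar.bottom + 4]
4. aside.h = 88  [aside.h = 88]

aside = (x=175, y=100, w=84, h=88)
violated soft preferences: 21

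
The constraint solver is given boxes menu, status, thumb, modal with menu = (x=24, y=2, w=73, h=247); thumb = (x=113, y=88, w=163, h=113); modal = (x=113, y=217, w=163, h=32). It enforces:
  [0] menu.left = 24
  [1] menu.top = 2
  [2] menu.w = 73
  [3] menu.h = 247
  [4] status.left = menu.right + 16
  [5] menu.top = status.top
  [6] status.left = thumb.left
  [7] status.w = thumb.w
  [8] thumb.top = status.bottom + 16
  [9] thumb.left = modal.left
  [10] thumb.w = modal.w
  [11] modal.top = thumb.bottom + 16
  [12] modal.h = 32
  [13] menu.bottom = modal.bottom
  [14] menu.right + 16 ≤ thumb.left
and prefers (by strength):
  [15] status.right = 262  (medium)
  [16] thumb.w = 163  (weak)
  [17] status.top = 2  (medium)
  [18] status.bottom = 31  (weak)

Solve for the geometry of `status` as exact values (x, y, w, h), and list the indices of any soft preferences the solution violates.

status = (x=113, y=2, w=163, h=70)
violated soft preferences: 15, 18

1. status.x = 113  [status.left = menu.right + 16]
2. status.y = 2  [menu.top = status.top]
3. status.w = 163  [status.w = thumb.w]
4. status.h = 70  [thumb.top = status.bottom + 16]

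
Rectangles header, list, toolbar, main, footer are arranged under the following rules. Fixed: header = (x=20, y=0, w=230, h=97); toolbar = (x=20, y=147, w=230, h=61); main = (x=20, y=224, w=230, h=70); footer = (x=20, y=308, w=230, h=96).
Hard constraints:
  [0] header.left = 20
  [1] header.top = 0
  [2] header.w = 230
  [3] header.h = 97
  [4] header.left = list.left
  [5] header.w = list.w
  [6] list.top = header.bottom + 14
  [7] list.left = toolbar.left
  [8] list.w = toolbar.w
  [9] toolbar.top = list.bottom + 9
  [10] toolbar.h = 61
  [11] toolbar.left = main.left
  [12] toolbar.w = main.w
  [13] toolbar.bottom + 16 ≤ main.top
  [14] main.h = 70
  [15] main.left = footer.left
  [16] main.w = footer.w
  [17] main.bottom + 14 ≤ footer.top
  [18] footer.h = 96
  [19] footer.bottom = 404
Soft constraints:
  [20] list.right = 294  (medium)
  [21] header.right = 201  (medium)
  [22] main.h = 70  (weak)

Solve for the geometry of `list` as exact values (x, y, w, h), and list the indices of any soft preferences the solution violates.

1. list.x = 20  [header.left = list.left]
2. list.w = 230  [header.w = list.w]
3. list.y = 111  [list.top = header.bottom + 14]
4. list.h = 27  [toolbar.top = list.bottom + 9]

list = (x=20, y=111, w=230, h=27)
violated soft preferences: 20, 21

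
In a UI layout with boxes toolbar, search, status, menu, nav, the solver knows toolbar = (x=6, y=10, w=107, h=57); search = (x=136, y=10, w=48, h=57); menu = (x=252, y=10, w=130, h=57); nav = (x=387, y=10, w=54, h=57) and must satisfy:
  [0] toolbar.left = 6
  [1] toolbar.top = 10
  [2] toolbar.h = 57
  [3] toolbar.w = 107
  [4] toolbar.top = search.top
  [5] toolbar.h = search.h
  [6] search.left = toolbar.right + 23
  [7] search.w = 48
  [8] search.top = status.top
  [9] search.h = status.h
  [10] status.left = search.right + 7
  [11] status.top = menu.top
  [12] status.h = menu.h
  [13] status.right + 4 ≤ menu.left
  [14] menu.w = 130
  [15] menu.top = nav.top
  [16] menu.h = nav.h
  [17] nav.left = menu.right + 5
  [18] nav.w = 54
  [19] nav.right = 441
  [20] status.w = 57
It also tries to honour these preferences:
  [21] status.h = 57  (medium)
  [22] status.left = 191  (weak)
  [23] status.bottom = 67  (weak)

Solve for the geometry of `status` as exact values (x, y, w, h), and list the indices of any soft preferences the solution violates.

status = (x=191, y=10, w=57, h=57)
violated soft preferences: none

1. status.y = 10  [search.top = status.top]
2. status.h = 57  [search.h = status.h]
3. status.x = 191  [status.left = search.right + 7]
4. status.w = 57  [status.w = 57]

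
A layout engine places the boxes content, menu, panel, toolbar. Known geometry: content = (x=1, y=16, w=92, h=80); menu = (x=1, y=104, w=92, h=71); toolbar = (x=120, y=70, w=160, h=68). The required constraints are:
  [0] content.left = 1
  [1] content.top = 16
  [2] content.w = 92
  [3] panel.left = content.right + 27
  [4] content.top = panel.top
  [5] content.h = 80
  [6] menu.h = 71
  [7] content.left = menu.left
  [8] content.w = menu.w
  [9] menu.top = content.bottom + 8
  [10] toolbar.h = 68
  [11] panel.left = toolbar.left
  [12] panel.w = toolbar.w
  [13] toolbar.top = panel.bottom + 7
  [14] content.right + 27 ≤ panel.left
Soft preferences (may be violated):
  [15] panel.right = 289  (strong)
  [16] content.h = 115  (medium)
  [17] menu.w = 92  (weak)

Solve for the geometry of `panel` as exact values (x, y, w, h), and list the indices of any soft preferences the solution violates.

1. panel.x = 120  [panel.left = content.right + 27]
2. panel.y = 16  [content.top = panel.top]
3. panel.w = 160  [panel.w = toolbar.w]
4. panel.h = 47  [toolbar.top = panel.bottom + 7]

panel = (x=120, y=16, w=160, h=47)
violated soft preferences: 15, 16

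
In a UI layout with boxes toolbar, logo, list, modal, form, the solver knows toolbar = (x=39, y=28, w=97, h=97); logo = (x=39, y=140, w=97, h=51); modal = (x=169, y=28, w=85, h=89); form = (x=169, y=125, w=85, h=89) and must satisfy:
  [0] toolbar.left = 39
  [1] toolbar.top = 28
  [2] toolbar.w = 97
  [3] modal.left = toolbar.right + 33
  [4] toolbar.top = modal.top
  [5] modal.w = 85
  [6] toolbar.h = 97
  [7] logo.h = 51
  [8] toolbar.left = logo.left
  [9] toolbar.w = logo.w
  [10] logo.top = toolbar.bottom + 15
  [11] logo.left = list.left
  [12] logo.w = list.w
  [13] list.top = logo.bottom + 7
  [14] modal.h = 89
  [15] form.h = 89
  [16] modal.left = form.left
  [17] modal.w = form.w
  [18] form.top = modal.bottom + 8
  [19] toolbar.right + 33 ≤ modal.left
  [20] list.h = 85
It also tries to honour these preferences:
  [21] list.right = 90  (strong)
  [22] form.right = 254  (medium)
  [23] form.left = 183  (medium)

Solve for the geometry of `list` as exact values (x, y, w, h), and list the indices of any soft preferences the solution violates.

list = (x=39, y=198, w=97, h=85)
violated soft preferences: 21, 23

1. list.x = 39  [logo.left = list.left]
2. list.w = 97  [logo.w = list.w]
3. list.y = 198  [list.top = logo.bottom + 7]
4. list.h = 85  [list.h = 85]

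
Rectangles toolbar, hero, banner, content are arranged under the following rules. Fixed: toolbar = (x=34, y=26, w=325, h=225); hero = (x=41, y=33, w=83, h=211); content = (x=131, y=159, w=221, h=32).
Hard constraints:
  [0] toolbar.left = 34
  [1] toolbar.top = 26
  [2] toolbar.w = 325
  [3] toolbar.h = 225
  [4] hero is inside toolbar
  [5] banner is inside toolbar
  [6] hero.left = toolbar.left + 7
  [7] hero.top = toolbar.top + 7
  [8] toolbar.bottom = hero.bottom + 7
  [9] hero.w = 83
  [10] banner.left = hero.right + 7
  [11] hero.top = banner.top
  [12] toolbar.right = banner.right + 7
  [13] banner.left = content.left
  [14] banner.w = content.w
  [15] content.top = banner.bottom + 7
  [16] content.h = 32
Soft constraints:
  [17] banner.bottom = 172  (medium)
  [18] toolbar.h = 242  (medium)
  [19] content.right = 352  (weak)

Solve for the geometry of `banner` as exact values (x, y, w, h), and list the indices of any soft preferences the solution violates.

1. banner.x = 131  [banner.left = hero.right + 7]
2. banner.y = 33  [hero.top = banner.top]
3. banner.w = 221  [toolbar.right = banner.right + 7]
4. banner.h = 119  [content.top = banner.bottom + 7]

banner = (x=131, y=33, w=221, h=119)
violated soft preferences: 17, 18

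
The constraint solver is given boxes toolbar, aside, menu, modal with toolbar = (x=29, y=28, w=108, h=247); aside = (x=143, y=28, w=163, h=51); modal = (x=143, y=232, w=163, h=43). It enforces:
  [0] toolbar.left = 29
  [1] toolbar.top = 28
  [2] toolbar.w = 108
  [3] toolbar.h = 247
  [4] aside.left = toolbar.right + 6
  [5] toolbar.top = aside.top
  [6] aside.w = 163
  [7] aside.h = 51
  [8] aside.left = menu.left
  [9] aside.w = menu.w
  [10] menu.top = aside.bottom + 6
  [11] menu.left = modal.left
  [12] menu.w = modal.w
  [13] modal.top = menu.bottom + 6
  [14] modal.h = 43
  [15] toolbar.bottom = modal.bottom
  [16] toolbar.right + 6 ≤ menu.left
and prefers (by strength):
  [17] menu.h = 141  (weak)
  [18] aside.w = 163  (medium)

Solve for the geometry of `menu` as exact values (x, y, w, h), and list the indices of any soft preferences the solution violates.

1. menu.x = 143  [aside.left = menu.left]
2. menu.w = 163  [aside.w = menu.w]
3. menu.y = 85  [menu.top = aside.bottom + 6]
4. menu.h = 141  [modal.top = menu.bottom + 6]

menu = (x=143, y=85, w=163, h=141)
violated soft preferences: none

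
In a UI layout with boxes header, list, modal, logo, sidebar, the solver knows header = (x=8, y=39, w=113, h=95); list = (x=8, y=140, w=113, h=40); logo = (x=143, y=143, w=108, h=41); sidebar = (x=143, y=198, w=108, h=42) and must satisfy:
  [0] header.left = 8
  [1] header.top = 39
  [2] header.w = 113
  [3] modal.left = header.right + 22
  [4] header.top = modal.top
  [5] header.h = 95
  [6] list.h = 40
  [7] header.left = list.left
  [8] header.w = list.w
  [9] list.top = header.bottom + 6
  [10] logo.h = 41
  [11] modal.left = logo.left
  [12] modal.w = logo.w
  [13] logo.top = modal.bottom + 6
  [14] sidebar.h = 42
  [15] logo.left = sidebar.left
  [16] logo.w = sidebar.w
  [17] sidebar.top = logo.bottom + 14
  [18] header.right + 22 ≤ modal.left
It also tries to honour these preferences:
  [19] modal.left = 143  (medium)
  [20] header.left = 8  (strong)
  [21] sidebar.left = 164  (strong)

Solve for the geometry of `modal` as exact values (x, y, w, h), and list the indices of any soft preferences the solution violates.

modal = (x=143, y=39, w=108, h=98)
violated soft preferences: 21

1. modal.x = 143  [modal.left = header.right + 22]
2. modal.y = 39  [header.top = modal.top]
3. modal.w = 108  [modal.w = logo.w]
4. modal.h = 98  [logo.top = modal.bottom + 6]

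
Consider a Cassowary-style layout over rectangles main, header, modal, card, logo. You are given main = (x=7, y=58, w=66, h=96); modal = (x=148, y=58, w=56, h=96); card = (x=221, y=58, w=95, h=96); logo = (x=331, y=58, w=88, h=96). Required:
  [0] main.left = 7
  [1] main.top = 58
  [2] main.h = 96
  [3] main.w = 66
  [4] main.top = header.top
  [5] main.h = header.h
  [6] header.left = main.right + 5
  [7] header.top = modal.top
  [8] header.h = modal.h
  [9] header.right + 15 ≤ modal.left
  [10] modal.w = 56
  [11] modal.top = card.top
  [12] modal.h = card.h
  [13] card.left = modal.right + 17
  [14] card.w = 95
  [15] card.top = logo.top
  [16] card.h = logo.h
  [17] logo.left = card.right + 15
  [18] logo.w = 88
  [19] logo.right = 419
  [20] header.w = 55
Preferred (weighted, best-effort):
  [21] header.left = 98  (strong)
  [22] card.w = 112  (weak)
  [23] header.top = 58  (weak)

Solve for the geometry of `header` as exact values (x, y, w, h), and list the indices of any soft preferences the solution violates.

header = (x=78, y=58, w=55, h=96)
violated soft preferences: 21, 22

1. header.y = 58  [main.top = header.top]
2. header.h = 96  [main.h = header.h]
3. header.x = 78  [header.left = main.right + 5]
4. header.w = 55  [header.w = 55]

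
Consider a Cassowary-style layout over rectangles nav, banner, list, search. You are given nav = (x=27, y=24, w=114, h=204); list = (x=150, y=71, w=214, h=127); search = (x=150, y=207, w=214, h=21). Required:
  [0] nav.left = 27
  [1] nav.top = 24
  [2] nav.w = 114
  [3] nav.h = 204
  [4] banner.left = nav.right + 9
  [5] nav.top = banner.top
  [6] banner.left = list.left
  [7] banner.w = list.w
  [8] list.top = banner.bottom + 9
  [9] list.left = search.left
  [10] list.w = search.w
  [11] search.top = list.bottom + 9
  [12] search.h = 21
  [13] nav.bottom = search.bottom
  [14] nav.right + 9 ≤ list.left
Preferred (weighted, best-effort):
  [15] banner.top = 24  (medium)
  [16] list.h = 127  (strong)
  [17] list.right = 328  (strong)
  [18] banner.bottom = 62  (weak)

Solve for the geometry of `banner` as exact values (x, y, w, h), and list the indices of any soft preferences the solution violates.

1. banner.x = 150  [banner.left = nav.right + 9]
2. banner.y = 24  [nav.top = banner.top]
3. banner.w = 214  [banner.w = list.w]
4. banner.h = 38  [list.top = banner.bottom + 9]

banner = (x=150, y=24, w=214, h=38)
violated soft preferences: 17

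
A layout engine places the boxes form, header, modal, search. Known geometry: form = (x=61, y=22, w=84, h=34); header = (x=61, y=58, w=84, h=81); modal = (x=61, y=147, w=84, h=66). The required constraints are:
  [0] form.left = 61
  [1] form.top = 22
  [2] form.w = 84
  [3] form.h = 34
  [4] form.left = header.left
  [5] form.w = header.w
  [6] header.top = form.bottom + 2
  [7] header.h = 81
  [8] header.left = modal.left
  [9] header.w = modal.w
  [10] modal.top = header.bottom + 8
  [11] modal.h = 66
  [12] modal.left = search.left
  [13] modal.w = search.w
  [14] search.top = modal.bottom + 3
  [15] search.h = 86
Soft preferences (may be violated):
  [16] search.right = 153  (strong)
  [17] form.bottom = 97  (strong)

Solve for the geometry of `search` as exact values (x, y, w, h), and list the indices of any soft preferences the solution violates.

1. search.x = 61  [modal.left = search.left]
2. search.w = 84  [modal.w = search.w]
3. search.y = 216  [search.top = modal.bottom + 3]
4. search.h = 86  [search.h = 86]

search = (x=61, y=216, w=84, h=86)
violated soft preferences: 16, 17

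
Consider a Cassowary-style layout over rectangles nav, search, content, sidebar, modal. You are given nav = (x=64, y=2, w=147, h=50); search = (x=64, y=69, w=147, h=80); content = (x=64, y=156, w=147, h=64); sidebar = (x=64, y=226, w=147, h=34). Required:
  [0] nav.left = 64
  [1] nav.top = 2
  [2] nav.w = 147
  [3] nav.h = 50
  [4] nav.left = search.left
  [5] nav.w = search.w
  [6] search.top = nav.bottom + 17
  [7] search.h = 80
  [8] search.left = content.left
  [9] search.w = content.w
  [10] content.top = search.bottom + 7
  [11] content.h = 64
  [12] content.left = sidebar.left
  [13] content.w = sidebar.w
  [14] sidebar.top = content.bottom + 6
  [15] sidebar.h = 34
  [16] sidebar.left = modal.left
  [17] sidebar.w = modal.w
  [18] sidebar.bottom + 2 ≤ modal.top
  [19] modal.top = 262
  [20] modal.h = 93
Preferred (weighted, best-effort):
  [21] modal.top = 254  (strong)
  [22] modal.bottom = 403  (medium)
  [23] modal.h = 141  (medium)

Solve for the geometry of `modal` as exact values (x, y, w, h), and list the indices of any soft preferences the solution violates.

modal = (x=64, y=262, w=147, h=93)
violated soft preferences: 21, 22, 23

1. modal.x = 64  [sidebar.left = modal.left]
2. modal.w = 147  [sidebar.w = modal.w]
3. modal.y = 262  [modal.top = 262]
4. modal.h = 93  [modal.h = 93]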